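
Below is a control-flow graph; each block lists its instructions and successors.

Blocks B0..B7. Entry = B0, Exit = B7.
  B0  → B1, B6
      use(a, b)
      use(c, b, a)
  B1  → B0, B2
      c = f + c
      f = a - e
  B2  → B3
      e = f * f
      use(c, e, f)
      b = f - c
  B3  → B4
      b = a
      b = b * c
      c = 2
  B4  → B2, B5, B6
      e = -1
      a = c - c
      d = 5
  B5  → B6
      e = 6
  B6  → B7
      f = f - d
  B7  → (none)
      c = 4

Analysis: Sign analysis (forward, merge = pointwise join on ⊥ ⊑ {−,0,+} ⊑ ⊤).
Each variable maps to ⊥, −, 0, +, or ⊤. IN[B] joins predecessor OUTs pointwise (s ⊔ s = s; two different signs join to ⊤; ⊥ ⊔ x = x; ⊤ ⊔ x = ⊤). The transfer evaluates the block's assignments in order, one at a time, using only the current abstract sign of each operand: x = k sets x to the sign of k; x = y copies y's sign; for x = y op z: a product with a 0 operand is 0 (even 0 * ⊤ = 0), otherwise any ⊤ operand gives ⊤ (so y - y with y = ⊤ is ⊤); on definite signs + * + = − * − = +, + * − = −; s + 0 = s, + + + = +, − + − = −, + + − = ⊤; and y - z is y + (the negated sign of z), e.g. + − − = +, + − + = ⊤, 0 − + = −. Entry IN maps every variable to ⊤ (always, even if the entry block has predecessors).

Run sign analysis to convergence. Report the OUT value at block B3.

Converged values:
  B0: | IN=(all ⊤) | OUT=(all ⊤)
  B1: | IN=(all ⊤) | OUT=(all ⊤)
  B2: | IN=(all ⊤) | OUT=(all ⊤)
  B3: | IN=(all ⊤) | OUT={c:+; rest ⊤}
  B4: | IN={c:+; rest ⊤} | OUT={c:+, d:+, e:-; rest ⊤}
  B5: | IN={c:+, d:+, e:-; rest ⊤} | OUT={c:+, d:+, e:+; rest ⊤}
  B6: | IN=(all ⊤) | OUT=(all ⊤)
  B7: | IN=(all ⊤) | OUT={c:+; rest ⊤}

Merge at B3: IN[B3] = OUT[B2] = {a: ⊤, b: ⊤, c: ⊤, d: ⊤, e: ⊤, f: ⊤}
Applying B3's transfer function to that IN value gives OUT[B3] (row B3 above).

Answer: {a: ⊤, b: ⊤, c: +, d: ⊤, e: ⊤, f: ⊤}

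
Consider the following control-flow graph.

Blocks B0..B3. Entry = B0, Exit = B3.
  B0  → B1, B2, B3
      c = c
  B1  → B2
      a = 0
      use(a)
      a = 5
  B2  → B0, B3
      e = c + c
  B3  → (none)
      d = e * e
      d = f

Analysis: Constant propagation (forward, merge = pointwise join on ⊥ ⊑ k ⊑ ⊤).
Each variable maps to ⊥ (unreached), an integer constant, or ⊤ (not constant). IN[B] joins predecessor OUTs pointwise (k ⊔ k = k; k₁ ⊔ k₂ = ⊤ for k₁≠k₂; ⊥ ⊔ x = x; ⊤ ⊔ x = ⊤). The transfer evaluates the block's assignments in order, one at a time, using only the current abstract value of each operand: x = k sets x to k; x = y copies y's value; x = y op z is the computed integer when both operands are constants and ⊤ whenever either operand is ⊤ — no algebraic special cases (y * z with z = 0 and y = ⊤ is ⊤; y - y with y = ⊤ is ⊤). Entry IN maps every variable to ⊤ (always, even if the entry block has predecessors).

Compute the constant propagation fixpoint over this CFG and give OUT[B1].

Fixpoint table:
  B0:  IN=(all ⊤)  OUT=(all ⊤)
  B1:  IN=(all ⊤)  OUT={a:5; rest ⊤}
  B2:  IN=(all ⊤)  OUT=(all ⊤)
  B3:  IN=(all ⊤)  OUT=(all ⊤)

Merge at B1: IN[B1] = OUT[B0] = {a: ⊤, b: ⊤, c: ⊤, d: ⊤, e: ⊤, f: ⊤}
Applying B1's transfer function to that IN value gives OUT[B1] (row B1 above).

Answer: {a: 5, b: ⊤, c: ⊤, d: ⊤, e: ⊤, f: ⊤}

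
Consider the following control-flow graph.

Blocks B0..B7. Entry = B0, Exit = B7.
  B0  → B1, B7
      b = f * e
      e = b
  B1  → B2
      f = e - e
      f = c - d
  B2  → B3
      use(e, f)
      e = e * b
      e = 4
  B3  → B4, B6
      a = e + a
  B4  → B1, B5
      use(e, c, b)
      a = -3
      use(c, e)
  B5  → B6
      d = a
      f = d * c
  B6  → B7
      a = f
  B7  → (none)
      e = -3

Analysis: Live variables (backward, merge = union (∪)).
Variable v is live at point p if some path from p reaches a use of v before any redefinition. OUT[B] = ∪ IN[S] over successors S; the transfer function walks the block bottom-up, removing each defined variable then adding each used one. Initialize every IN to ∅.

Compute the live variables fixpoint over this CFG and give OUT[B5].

Answer: {f}

Derivation:
Converged values:
  B0:   IN={a, c, d, e, f}   OUT={a, b, c, d, e}
  B1:   IN={a, b, c, d, e}   OUT={a, b, c, d, e, f}
  B2:   IN={a, b, c, d, e, f}   OUT={a, b, c, d, e, f}
  B3:   IN={a, b, c, d, e, f}   OUT={b, c, d, e, f}
  B4:   IN={b, c, d, e}   OUT={a, b, c, d, e}
  B5:   IN={a, c}   OUT={f}
  B6:   IN={f}   OUT={}
  B7:   IN={}   OUT={}

Merge at B5: OUT[B5] = IN[B6] = {f}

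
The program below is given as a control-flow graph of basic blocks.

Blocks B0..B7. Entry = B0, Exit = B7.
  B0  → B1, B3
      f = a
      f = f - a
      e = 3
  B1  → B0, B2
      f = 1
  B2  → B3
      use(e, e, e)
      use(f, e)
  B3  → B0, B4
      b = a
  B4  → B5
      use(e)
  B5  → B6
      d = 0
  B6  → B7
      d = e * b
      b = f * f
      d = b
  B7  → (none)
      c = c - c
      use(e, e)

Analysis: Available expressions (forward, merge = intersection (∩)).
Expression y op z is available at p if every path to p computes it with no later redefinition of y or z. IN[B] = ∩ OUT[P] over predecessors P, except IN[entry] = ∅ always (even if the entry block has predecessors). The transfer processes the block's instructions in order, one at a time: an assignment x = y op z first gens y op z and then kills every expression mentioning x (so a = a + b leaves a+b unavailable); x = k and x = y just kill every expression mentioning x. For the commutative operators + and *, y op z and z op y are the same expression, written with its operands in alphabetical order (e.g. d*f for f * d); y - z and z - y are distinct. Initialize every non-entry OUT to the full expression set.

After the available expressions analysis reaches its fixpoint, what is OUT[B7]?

Answer: {f*f}

Trace:
Per-block solution:
  B0:  IN={}  OUT={}
  B1:  IN={}  OUT={}
  B2:  IN={}  OUT={}
  B3:  IN={}  OUT={}
  B4:  IN={}  OUT={}
  B5:  IN={}  OUT={}
  B6:  IN={}  OUT={f*f}
  B7:  IN={f*f}  OUT={f*f}

Merge at B7: IN[B7] = OUT[B6] = {f*f}
Applying B7's transfer function to that IN value gives OUT[B7] (row B7 above).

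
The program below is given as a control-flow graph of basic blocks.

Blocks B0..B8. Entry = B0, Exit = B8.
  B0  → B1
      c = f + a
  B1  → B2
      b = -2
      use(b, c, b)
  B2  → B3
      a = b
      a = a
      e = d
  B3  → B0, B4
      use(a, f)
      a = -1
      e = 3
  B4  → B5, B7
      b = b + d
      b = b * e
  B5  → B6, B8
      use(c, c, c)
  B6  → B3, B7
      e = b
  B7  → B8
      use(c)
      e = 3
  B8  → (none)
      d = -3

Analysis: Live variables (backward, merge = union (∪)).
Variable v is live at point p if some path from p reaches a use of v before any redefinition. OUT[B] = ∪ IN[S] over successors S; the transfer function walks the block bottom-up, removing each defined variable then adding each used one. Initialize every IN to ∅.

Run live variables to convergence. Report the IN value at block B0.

Per-block solution:
  B0:  IN={a, d, f}  OUT={c, d, f}
  B1:  IN={c, d, f}  OUT={b, c, d, f}
  B2:  IN={b, c, d, f}  OUT={a, b, c, d, f}
  B3:  IN={a, b, c, d, f}  OUT={a, b, c, d, e, f}
  B4:  IN={a, b, c, d, e, f}  OUT={a, b, c, d, f}
  B5:  IN={a, b, c, d, f}  OUT={a, b, c, d, f}
  B6:  IN={a, b, c, d, f}  OUT={a, b, c, d, f}
  B7:  IN={c}  OUT={}
  B8:  IN={}  OUT={}

Merge at B0: OUT[B0] = IN[B1] = {c, d, f}
Applying B0's transfer function to that OUT value gives IN[B0] (row B0 above).

Answer: {a, d, f}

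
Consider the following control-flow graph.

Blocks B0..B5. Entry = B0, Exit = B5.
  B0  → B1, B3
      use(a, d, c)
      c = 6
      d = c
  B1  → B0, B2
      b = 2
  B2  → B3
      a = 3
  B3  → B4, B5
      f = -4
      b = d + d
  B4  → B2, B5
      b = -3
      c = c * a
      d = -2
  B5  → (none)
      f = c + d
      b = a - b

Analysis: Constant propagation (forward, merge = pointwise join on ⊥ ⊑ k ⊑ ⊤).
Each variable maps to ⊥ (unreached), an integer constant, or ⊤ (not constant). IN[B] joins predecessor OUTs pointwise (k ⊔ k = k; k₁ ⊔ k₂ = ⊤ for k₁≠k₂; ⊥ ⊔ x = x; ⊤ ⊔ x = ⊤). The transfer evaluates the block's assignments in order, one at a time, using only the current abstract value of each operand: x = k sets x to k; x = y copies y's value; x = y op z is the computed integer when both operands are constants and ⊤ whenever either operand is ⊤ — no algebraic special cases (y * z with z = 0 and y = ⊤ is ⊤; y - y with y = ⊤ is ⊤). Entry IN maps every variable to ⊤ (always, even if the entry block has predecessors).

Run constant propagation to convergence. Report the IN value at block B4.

Converged values:
  B0: | IN=(all ⊤) | OUT={c:6, d:6; rest ⊤}
  B1: | IN={c:6, d:6; rest ⊤} | OUT={b:2, c:6, d:6; rest ⊤}
  B2: | IN=(all ⊤) | OUT={a:3; rest ⊤}
  B3: | IN=(all ⊤) | OUT={f:-4; rest ⊤}
  B4: | IN={f:-4; rest ⊤} | OUT={b:-3, d:-2, f:-4; rest ⊤}
  B5: | IN={f:-4; rest ⊤} | OUT=(all ⊤)

Merge at B4: IN[B4] = OUT[B3] = {a: ⊤, b: ⊤, c: ⊤, d: ⊤, e: ⊤, f: -4}

Answer: {a: ⊤, b: ⊤, c: ⊤, d: ⊤, e: ⊤, f: -4}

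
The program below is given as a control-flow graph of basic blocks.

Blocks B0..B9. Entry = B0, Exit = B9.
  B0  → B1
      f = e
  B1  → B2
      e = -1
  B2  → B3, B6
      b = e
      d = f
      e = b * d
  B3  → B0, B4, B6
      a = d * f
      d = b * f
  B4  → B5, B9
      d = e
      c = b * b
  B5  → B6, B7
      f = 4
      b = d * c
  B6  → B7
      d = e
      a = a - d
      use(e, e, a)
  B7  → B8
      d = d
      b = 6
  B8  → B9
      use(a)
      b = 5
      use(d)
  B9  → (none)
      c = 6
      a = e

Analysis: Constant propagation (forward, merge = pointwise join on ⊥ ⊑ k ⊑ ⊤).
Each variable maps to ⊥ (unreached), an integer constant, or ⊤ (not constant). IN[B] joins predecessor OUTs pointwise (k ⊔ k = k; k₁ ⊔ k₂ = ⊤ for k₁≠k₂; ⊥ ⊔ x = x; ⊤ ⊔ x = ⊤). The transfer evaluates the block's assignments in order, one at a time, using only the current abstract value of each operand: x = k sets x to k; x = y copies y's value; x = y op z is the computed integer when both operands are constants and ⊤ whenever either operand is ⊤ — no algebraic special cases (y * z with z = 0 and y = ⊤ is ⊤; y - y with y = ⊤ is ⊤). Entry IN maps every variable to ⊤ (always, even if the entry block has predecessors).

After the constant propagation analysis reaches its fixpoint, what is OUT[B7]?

Answer: {a: ⊤, b: 6, c: ⊤, d: ⊤, e: ⊤, f: ⊤}

Derivation:
Fixpoint table:
  B0: | IN=(all ⊤) | OUT=(all ⊤)
  B1: | IN=(all ⊤) | OUT={e:-1; rest ⊤}
  B2: | IN={e:-1; rest ⊤} | OUT={b:-1; rest ⊤}
  B3: | IN={b:-1; rest ⊤} | OUT={b:-1; rest ⊤}
  B4: | IN={b:-1; rest ⊤} | OUT={b:-1, c:1; rest ⊤}
  B5: | IN={b:-1, c:1; rest ⊤} | OUT={c:1, f:4; rest ⊤}
  B6: | IN=(all ⊤) | OUT=(all ⊤)
  B7: | IN=(all ⊤) | OUT={b:6; rest ⊤}
  B8: | IN={b:6; rest ⊤} | OUT={b:5; rest ⊤}
  B9: | IN=(all ⊤) | OUT={c:6; rest ⊤}

Merge at B7: IN[B7] = OUT[B5] ⊔ OUT[B6] = {a: ⊤, b: ⊤, c: ⊤, d: ⊤, e: ⊤, f: ⊤}
Applying B7's transfer function to that IN value gives OUT[B7] (row B7 above).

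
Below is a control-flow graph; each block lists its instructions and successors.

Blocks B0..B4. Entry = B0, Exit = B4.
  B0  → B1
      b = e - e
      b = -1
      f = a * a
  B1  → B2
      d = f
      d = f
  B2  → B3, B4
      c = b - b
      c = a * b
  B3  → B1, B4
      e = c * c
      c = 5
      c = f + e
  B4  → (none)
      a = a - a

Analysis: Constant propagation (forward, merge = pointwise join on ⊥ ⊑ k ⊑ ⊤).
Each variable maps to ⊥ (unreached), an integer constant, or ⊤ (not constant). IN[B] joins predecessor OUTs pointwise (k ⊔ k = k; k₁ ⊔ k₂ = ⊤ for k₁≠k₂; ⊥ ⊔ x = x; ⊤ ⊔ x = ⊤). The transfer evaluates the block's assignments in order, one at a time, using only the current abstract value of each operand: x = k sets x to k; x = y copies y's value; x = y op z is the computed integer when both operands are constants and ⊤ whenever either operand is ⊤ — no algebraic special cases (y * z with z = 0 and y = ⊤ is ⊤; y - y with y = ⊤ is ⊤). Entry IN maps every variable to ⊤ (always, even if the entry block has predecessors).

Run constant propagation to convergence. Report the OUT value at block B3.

Fixpoint table:
  B0:  IN=(all ⊤)  OUT={b:-1; rest ⊤}
  B1:  IN={b:-1; rest ⊤}  OUT={b:-1; rest ⊤}
  B2:  IN={b:-1; rest ⊤}  OUT={b:-1; rest ⊤}
  B3:  IN={b:-1; rest ⊤}  OUT={b:-1; rest ⊤}
  B4:  IN={b:-1; rest ⊤}  OUT={b:-1; rest ⊤}

Merge at B3: IN[B3] = OUT[B2] = {a: ⊤, b: -1, c: ⊤, d: ⊤, e: ⊤, f: ⊤}
Applying B3's transfer function to that IN value gives OUT[B3] (row B3 above).

Answer: {a: ⊤, b: -1, c: ⊤, d: ⊤, e: ⊤, f: ⊤}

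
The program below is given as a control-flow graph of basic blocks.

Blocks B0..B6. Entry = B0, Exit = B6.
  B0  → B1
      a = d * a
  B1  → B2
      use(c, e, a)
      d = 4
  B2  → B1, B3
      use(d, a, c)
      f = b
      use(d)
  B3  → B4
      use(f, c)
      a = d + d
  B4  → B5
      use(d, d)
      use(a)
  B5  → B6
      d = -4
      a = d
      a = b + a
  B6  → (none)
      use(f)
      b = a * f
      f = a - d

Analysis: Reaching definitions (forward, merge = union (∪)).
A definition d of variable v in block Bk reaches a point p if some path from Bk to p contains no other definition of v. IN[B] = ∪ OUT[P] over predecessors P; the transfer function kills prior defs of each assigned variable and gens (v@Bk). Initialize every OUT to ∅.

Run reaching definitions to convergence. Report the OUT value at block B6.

Answer: {a@B5, b@B6, d@B5, f@B6}

Working:
Converged values:
  B0: | IN={} | OUT={a@B0}
  B1: | IN={a@B0, d@B1, f@B2} | OUT={a@B0, d@B1, f@B2}
  B2: | IN={a@B0, d@B1, f@B2} | OUT={a@B0, d@B1, f@B2}
  B3: | IN={a@B0, d@B1, f@B2} | OUT={a@B3, d@B1, f@B2}
  B4: | IN={a@B3, d@B1, f@B2} | OUT={a@B3, d@B1, f@B2}
  B5: | IN={a@B3, d@B1, f@B2} | OUT={a@B5, d@B5, f@B2}
  B6: | IN={a@B5, d@B5, f@B2} | OUT={a@B5, b@B6, d@B5, f@B6}

Merge at B6: IN[B6] = OUT[B5] = {a@B5, d@B5, f@B2}
Applying B6's transfer function to that IN value gives OUT[B6] (row B6 above).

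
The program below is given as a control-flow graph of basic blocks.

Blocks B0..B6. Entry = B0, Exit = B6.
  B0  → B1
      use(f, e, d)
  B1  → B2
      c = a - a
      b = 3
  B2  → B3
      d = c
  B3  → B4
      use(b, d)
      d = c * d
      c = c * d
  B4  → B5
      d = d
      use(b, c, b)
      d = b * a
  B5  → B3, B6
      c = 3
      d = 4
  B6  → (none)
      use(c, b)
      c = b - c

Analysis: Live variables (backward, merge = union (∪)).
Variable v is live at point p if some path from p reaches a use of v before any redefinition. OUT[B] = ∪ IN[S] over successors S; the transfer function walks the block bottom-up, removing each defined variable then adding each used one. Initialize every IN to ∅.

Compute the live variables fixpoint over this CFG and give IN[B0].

Converged values:
  B0:   IN={a, d, e, f}   OUT={a}
  B1:   IN={a}   OUT={a, b, c}
  B2:   IN={a, b, c}   OUT={a, b, c, d}
  B3:   IN={a, b, c, d}   OUT={a, b, c, d}
  B4:   IN={a, b, c, d}   OUT={a, b}
  B5:   IN={a, b}   OUT={a, b, c, d}
  B6:   IN={b, c}   OUT={}

Merge at B0: OUT[B0] = IN[B1] = {a}
Applying B0's transfer function to that OUT value gives IN[B0] (row B0 above).

Answer: {a, d, e, f}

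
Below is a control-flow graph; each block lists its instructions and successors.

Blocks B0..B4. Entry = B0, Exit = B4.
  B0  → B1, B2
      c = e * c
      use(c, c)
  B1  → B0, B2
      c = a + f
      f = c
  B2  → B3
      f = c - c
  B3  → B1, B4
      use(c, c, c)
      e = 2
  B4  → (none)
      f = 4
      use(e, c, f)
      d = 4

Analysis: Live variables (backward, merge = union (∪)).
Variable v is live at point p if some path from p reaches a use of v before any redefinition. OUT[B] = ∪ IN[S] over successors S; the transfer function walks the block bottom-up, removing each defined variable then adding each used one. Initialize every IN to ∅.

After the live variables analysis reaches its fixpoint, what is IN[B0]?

Converged values:
  B0: | IN={a, c, e, f} | OUT={a, c, e, f}
  B1: | IN={a, e, f} | OUT={a, c, e, f}
  B2: | IN={a, c} | OUT={a, c, f}
  B3: | IN={a, c, f} | OUT={a, c, e, f}
  B4: | IN={c, e} | OUT={}

Merge at B0: OUT[B0] = IN[B1] ⊔ IN[B2] = {a, c, e, f}
Applying B0's transfer function to that OUT value gives IN[B0] (row B0 above).

Answer: {a, c, e, f}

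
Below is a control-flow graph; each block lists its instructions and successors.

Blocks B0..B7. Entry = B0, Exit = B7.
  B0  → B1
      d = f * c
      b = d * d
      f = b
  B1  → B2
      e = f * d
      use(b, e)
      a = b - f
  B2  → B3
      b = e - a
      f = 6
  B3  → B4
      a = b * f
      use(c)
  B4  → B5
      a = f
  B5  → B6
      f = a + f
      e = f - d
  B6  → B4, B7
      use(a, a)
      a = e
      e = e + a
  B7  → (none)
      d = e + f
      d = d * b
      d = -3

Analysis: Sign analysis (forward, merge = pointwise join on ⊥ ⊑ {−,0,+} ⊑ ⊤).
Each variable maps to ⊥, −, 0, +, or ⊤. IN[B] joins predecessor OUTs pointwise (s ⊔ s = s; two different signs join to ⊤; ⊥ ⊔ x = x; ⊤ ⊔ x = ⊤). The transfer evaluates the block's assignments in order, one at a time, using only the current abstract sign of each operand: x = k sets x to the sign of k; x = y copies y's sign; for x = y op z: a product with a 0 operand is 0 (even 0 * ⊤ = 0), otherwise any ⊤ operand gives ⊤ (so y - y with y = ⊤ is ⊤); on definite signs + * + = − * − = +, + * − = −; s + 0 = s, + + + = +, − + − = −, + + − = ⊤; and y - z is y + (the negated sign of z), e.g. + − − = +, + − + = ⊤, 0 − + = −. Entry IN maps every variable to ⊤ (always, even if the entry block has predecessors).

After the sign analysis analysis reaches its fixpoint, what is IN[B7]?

Fixpoint table:
  B0:  IN=(all ⊤)  OUT=(all ⊤)
  B1:  IN=(all ⊤)  OUT=(all ⊤)
  B2:  IN=(all ⊤)  OUT={f:+; rest ⊤}
  B3:  IN={f:+; rest ⊤}  OUT={f:+; rest ⊤}
  B4:  IN={f:+; rest ⊤}  OUT={a:+, f:+; rest ⊤}
  B5:  IN={a:+, f:+; rest ⊤}  OUT={a:+, f:+; rest ⊤}
  B6:  IN={a:+, f:+; rest ⊤}  OUT={f:+; rest ⊤}
  B7:  IN={f:+; rest ⊤}  OUT={d:-, f:+; rest ⊤}

Merge at B7: IN[B7] = OUT[B6] = {a: ⊤, b: ⊤, c: ⊤, d: ⊤, e: ⊤, f: +}

Answer: {a: ⊤, b: ⊤, c: ⊤, d: ⊤, e: ⊤, f: +}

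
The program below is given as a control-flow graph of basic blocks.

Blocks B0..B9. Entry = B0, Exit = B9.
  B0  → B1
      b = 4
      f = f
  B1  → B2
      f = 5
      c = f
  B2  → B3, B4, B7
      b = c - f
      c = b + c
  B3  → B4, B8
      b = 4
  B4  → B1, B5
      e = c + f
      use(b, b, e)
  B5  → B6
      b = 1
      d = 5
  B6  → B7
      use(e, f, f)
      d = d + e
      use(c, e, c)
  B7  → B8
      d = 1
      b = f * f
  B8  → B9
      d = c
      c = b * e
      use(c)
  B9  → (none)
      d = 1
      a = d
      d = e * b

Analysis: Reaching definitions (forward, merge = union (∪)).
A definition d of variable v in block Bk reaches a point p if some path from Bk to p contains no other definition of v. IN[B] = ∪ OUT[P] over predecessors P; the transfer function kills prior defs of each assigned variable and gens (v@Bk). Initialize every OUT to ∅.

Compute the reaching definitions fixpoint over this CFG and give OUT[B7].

Answer: {b@B7, c@B2, d@B7, e@B4, f@B1}

Trace:
Fixpoint table:
  B0:   IN={}   OUT={b@B0, f@B0}
  B1:   IN={b@B0, b@B2, b@B3, c@B2, e@B4, f@B0, f@B1}   OUT={b@B0, b@B2, b@B3, c@B1, e@B4, f@B1}
  B2:   IN={b@B0, b@B2, b@B3, c@B1, e@B4, f@B1}   OUT={b@B2, c@B2, e@B4, f@B1}
  B3:   IN={b@B2, c@B2, e@B4, f@B1}   OUT={b@B3, c@B2, e@B4, f@B1}
  B4:   IN={b@B2, b@B3, c@B2, e@B4, f@B1}   OUT={b@B2, b@B3, c@B2, e@B4, f@B1}
  B5:   IN={b@B2, b@B3, c@B2, e@B4, f@B1}   OUT={b@B5, c@B2, d@B5, e@B4, f@B1}
  B6:   IN={b@B5, c@B2, d@B5, e@B4, f@B1}   OUT={b@B5, c@B2, d@B6, e@B4, f@B1}
  B7:   IN={b@B2, b@B5, c@B2, d@B6, e@B4, f@B1}   OUT={b@B7, c@B2, d@B7, e@B4, f@B1}
  B8:   IN={b@B3, b@B7, c@B2, d@B7, e@B4, f@B1}   OUT={b@B3, b@B7, c@B8, d@B8, e@B4, f@B1}
  B9:   IN={b@B3, b@B7, c@B8, d@B8, e@B4, f@B1}   OUT={a@B9, b@B3, b@B7, c@B8, d@B9, e@B4, f@B1}

Merge at B7: IN[B7] = OUT[B2] ⊔ OUT[B6] = {b@B2, b@B5, c@B2, d@B6, e@B4, f@B1}
Applying B7's transfer function to that IN value gives OUT[B7] (row B7 above).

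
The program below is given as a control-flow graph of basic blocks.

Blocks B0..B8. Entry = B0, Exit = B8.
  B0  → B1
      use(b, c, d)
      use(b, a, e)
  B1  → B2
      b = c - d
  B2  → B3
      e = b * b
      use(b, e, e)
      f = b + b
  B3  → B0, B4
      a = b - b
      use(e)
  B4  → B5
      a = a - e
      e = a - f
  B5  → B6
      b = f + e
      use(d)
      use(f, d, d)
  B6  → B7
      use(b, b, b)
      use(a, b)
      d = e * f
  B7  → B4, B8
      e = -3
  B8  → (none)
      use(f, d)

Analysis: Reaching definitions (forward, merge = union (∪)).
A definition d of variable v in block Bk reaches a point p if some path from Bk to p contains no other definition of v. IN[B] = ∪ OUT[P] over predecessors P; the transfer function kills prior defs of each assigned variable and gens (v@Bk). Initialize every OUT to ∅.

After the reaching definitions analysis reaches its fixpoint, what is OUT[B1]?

Fixpoint table:
  B0: | IN={a@B3, b@B1, e@B2, f@B2} | OUT={a@B3, b@B1, e@B2, f@B2}
  B1: | IN={a@B3, b@B1, e@B2, f@B2} | OUT={a@B3, b@B1, e@B2, f@B2}
  B2: | IN={a@B3, b@B1, e@B2, f@B2} | OUT={a@B3, b@B1, e@B2, f@B2}
  B3: | IN={a@B3, b@B1, e@B2, f@B2} | OUT={a@B3, b@B1, e@B2, f@B2}
  B4: | IN={a@B3, a@B4, b@B1, b@B5, d@B6, e@B2, e@B7, f@B2} | OUT={a@B4, b@B1, b@B5, d@B6, e@B4, f@B2}
  B5: | IN={a@B4, b@B1, b@B5, d@B6, e@B4, f@B2} | OUT={a@B4, b@B5, d@B6, e@B4, f@B2}
  B6: | IN={a@B4, b@B5, d@B6, e@B4, f@B2} | OUT={a@B4, b@B5, d@B6, e@B4, f@B2}
  B7: | IN={a@B4, b@B5, d@B6, e@B4, f@B2} | OUT={a@B4, b@B5, d@B6, e@B7, f@B2}
  B8: | IN={a@B4, b@B5, d@B6, e@B7, f@B2} | OUT={a@B4, b@B5, d@B6, e@B7, f@B2}

Merge at B1: IN[B1] = OUT[B0] = {a@B3, b@B1, e@B2, f@B2}
Applying B1's transfer function to that IN value gives OUT[B1] (row B1 above).

Answer: {a@B3, b@B1, e@B2, f@B2}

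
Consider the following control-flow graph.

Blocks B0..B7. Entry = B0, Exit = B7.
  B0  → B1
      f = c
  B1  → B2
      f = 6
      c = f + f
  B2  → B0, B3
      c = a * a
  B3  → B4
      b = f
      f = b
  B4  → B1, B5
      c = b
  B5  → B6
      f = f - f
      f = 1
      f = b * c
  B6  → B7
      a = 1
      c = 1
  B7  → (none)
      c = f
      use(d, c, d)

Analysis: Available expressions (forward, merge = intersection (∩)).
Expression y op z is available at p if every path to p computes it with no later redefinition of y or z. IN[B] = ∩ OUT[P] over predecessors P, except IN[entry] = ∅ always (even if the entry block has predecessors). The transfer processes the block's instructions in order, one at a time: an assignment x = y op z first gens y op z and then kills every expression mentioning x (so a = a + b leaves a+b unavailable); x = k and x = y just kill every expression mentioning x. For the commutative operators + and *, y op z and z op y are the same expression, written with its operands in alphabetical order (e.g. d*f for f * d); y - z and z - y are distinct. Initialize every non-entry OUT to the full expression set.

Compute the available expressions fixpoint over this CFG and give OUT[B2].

Answer: {a*a, f+f}

Derivation:
Converged values:
  B0:   IN={}   OUT={}
  B1:   IN={}   OUT={f+f}
  B2:   IN={f+f}   OUT={a*a, f+f}
  B3:   IN={a*a, f+f}   OUT={a*a}
  B4:   IN={a*a}   OUT={a*a}
  B5:   IN={a*a}   OUT={a*a, b*c}
  B6:   IN={a*a, b*c}   OUT={}
  B7:   IN={}   OUT={}

Merge at B2: IN[B2] = OUT[B1] = {f+f}
Applying B2's transfer function to that IN value gives OUT[B2] (row B2 above).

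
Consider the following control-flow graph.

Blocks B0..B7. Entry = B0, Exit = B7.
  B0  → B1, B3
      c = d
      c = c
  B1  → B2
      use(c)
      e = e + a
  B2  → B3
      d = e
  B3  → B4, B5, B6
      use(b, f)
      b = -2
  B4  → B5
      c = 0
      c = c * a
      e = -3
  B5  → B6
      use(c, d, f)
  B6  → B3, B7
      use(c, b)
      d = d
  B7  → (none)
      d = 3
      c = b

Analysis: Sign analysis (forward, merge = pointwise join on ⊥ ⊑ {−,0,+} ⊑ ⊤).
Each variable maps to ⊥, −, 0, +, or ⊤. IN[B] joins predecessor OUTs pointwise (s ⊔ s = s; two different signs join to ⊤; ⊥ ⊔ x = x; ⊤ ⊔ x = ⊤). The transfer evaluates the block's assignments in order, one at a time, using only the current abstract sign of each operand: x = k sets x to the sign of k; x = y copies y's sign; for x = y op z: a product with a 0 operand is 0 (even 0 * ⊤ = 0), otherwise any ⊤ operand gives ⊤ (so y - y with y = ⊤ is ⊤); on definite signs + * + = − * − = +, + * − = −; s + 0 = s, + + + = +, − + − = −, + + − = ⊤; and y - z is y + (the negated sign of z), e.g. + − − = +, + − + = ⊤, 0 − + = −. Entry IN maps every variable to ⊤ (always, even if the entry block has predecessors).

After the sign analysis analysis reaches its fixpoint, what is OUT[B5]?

Converged values:
  B0: | IN=(all ⊤) | OUT=(all ⊤)
  B1: | IN=(all ⊤) | OUT=(all ⊤)
  B2: | IN=(all ⊤) | OUT=(all ⊤)
  B3: | IN=(all ⊤) | OUT={b:-; rest ⊤}
  B4: | IN={b:-; rest ⊤} | OUT={b:-, c:0, e:-; rest ⊤}
  B5: | IN={b:-; rest ⊤} | OUT={b:-; rest ⊤}
  B6: | IN={b:-; rest ⊤} | OUT={b:-; rest ⊤}
  B7: | IN={b:-; rest ⊤} | OUT={b:-, c:-, d:+; rest ⊤}

Merge at B5: IN[B5] = OUT[B3] ⊔ OUT[B4] = {a: ⊤, b: -, c: ⊤, d: ⊤, e: ⊤, f: ⊤}
Applying B5's transfer function to that IN value gives OUT[B5] (row B5 above).

Answer: {a: ⊤, b: -, c: ⊤, d: ⊤, e: ⊤, f: ⊤}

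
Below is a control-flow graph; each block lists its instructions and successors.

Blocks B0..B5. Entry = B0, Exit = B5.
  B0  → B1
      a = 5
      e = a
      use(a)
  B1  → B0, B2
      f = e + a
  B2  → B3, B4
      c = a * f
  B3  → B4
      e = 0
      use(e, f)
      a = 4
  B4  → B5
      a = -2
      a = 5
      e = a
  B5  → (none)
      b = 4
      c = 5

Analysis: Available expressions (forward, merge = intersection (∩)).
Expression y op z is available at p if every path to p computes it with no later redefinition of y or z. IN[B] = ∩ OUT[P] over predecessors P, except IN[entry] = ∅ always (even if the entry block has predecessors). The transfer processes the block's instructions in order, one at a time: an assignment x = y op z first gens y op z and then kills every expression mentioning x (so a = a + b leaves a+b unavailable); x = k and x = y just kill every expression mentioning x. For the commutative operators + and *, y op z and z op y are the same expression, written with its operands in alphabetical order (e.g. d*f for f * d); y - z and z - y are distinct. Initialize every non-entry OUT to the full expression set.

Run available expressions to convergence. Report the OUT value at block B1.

Answer: {a+e}

Derivation:
Converged values:
  B0:  IN={}  OUT={}
  B1:  IN={}  OUT={a+e}
  B2:  IN={a+e}  OUT={a*f, a+e}
  B3:  IN={a*f, a+e}  OUT={}
  B4:  IN={}  OUT={}
  B5:  IN={}  OUT={}

Merge at B1: IN[B1] = OUT[B0] = {}
Applying B1's transfer function to that IN value gives OUT[B1] (row B1 above).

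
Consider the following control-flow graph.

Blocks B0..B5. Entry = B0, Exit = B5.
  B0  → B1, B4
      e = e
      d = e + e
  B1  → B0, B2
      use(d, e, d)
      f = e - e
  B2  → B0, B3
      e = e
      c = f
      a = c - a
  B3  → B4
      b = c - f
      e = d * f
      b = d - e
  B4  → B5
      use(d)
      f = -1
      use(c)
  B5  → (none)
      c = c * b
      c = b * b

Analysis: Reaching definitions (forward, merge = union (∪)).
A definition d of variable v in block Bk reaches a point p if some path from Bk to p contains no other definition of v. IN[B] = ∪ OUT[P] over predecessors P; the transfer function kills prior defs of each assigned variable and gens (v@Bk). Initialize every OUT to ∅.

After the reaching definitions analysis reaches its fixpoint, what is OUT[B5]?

Answer: {a@B2, b@B3, c@B5, d@B0, e@B0, e@B3, f@B4}

Derivation:
Fixpoint table:
  B0:  IN={a@B2, c@B2, d@B0, e@B0, e@B2, f@B1}  OUT={a@B2, c@B2, d@B0, e@B0, f@B1}
  B1:  IN={a@B2, c@B2, d@B0, e@B0, f@B1}  OUT={a@B2, c@B2, d@B0, e@B0, f@B1}
  B2:  IN={a@B2, c@B2, d@B0, e@B0, f@B1}  OUT={a@B2, c@B2, d@B0, e@B2, f@B1}
  B3:  IN={a@B2, c@B2, d@B0, e@B2, f@B1}  OUT={a@B2, b@B3, c@B2, d@B0, e@B3, f@B1}
  B4:  IN={a@B2, b@B3, c@B2, d@B0, e@B0, e@B3, f@B1}  OUT={a@B2, b@B3, c@B2, d@B0, e@B0, e@B3, f@B4}
  B5:  IN={a@B2, b@B3, c@B2, d@B0, e@B0, e@B3, f@B4}  OUT={a@B2, b@B3, c@B5, d@B0, e@B0, e@B3, f@B4}

Merge at B5: IN[B5] = OUT[B4] = {a@B2, b@B3, c@B2, d@B0, e@B0, e@B3, f@B4}
Applying B5's transfer function to that IN value gives OUT[B5] (row B5 above).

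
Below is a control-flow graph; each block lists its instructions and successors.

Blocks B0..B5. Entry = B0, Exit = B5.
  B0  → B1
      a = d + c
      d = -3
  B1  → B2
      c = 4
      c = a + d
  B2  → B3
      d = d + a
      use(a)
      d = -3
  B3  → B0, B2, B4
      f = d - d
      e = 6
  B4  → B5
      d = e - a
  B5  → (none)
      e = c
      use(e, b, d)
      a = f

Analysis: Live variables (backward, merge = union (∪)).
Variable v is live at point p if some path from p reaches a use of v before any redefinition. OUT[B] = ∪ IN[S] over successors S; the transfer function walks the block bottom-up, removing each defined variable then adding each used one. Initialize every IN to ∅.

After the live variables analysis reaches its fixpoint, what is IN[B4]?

Answer: {a, b, c, e, f}

Trace:
Fixpoint table:
  B0:  IN={b, c, d}  OUT={a, b, d}
  B1:  IN={a, b, d}  OUT={a, b, c, d}
  B2:  IN={a, b, c, d}  OUT={a, b, c, d}
  B3:  IN={a, b, c, d}  OUT={a, b, c, d, e, f}
  B4:  IN={a, b, c, e, f}  OUT={b, c, d, f}
  B5:  IN={b, c, d, f}  OUT={}

Merge at B4: OUT[B4] = IN[B5] = {b, c, d, f}
Applying B4's transfer function to that OUT value gives IN[B4] (row B4 above).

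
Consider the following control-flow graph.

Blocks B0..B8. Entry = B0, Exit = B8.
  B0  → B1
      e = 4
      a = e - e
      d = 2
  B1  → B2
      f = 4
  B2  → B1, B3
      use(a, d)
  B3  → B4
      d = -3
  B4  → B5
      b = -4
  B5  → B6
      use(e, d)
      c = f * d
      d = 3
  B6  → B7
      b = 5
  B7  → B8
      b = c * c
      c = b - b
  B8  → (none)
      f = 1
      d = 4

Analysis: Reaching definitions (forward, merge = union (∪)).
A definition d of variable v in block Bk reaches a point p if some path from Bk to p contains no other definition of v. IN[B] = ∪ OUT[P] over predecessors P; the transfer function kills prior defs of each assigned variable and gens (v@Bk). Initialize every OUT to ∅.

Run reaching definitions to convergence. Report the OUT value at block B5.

Per-block solution:
  B0:   IN={}   OUT={a@B0, d@B0, e@B0}
  B1:   IN={a@B0, d@B0, e@B0, f@B1}   OUT={a@B0, d@B0, e@B0, f@B1}
  B2:   IN={a@B0, d@B0, e@B0, f@B1}   OUT={a@B0, d@B0, e@B0, f@B1}
  B3:   IN={a@B0, d@B0, e@B0, f@B1}   OUT={a@B0, d@B3, e@B0, f@B1}
  B4:   IN={a@B0, d@B3, e@B0, f@B1}   OUT={a@B0, b@B4, d@B3, e@B0, f@B1}
  B5:   IN={a@B0, b@B4, d@B3, e@B0, f@B1}   OUT={a@B0, b@B4, c@B5, d@B5, e@B0, f@B1}
  B6:   IN={a@B0, b@B4, c@B5, d@B5, e@B0, f@B1}   OUT={a@B0, b@B6, c@B5, d@B5, e@B0, f@B1}
  B7:   IN={a@B0, b@B6, c@B5, d@B5, e@B0, f@B1}   OUT={a@B0, b@B7, c@B7, d@B5, e@B0, f@B1}
  B8:   IN={a@B0, b@B7, c@B7, d@B5, e@B0, f@B1}   OUT={a@B0, b@B7, c@B7, d@B8, e@B0, f@B8}

Merge at B5: IN[B5] = OUT[B4] = {a@B0, b@B4, d@B3, e@B0, f@B1}
Applying B5's transfer function to that IN value gives OUT[B5] (row B5 above).

Answer: {a@B0, b@B4, c@B5, d@B5, e@B0, f@B1}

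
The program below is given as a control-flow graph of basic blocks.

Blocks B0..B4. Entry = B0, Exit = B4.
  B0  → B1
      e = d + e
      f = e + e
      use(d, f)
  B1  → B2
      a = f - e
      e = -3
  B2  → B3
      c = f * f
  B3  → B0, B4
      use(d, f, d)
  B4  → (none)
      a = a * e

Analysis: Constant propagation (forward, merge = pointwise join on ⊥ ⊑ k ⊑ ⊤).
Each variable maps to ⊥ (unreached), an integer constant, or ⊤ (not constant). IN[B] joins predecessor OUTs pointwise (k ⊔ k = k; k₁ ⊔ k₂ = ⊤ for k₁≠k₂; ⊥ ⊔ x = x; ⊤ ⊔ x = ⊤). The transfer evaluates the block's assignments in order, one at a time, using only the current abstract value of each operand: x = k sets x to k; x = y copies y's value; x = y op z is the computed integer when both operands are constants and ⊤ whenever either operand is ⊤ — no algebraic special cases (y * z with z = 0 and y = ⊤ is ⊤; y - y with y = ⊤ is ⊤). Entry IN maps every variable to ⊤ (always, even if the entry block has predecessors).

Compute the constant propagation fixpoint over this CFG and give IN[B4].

Answer: {a: ⊤, b: ⊤, c: ⊤, d: ⊤, e: -3, f: ⊤}

Derivation:
Converged values:
  B0:  IN=(all ⊤)  OUT=(all ⊤)
  B1:  IN=(all ⊤)  OUT={e:-3; rest ⊤}
  B2:  IN={e:-3; rest ⊤}  OUT={e:-3; rest ⊤}
  B3:  IN={e:-3; rest ⊤}  OUT={e:-3; rest ⊤}
  B4:  IN={e:-3; rest ⊤}  OUT={e:-3; rest ⊤}

Merge at B4: IN[B4] = OUT[B3] = {a: ⊤, b: ⊤, c: ⊤, d: ⊤, e: -3, f: ⊤}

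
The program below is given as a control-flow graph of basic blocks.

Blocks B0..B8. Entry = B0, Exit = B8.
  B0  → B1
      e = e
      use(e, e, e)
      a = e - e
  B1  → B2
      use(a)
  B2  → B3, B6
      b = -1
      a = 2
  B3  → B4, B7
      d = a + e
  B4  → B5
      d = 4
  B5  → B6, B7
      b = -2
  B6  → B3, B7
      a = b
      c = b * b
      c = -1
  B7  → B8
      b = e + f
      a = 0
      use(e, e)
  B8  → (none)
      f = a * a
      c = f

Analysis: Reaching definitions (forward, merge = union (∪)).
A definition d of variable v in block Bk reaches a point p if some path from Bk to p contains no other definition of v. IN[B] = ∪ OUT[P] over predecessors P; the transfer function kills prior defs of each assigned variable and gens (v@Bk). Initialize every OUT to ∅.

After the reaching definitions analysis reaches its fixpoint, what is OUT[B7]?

Per-block solution:
  B0: | IN={} | OUT={a@B0, e@B0}
  B1: | IN={a@B0, e@B0} | OUT={a@B0, e@B0}
  B2: | IN={a@B0, e@B0} | OUT={a@B2, b@B2, e@B0}
  B3: | IN={a@B2, a@B6, b@B2, b@B5, c@B6, d@B4, e@B0} | OUT={a@B2, a@B6, b@B2, b@B5, c@B6, d@B3, e@B0}
  B4: | IN={a@B2, a@B6, b@B2, b@B5, c@B6, d@B3, e@B0} | OUT={a@B2, a@B6, b@B2, b@B5, c@B6, d@B4, e@B0}
  B5: | IN={a@B2, a@B6, b@B2, b@B5, c@B6, d@B4, e@B0} | OUT={a@B2, a@B6, b@B5, c@B6, d@B4, e@B0}
  B6: | IN={a@B2, a@B6, b@B2, b@B5, c@B6, d@B4, e@B0} | OUT={a@B6, b@B2, b@B5, c@B6, d@B4, e@B0}
  B7: | IN={a@B2, a@B6, b@B2, b@B5, c@B6, d@B3, d@B4, e@B0} | OUT={a@B7, b@B7, c@B6, d@B3, d@B4, e@B0}
  B8: | IN={a@B7, b@B7, c@B6, d@B3, d@B4, e@B0} | OUT={a@B7, b@B7, c@B8, d@B3, d@B4, e@B0, f@B8}

Merge at B7: IN[B7] = OUT[B3] ⊔ OUT[B5] ⊔ OUT[B6] = {a@B2, a@B6, b@B2, b@B5, c@B6, d@B3, d@B4, e@B0}
Applying B7's transfer function to that IN value gives OUT[B7] (row B7 above).

Answer: {a@B7, b@B7, c@B6, d@B3, d@B4, e@B0}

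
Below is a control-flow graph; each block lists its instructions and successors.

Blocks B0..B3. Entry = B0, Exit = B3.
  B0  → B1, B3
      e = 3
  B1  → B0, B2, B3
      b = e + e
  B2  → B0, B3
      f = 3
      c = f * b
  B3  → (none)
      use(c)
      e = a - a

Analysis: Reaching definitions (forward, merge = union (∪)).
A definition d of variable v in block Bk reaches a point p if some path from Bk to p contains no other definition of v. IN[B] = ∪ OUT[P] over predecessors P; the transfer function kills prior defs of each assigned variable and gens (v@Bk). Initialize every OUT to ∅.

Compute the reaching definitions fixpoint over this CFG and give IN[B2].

Answer: {b@B1, c@B2, e@B0, f@B2}

Trace:
Per-block solution:
  B0:   IN={b@B1, c@B2, e@B0, f@B2}   OUT={b@B1, c@B2, e@B0, f@B2}
  B1:   IN={b@B1, c@B2, e@B0, f@B2}   OUT={b@B1, c@B2, e@B0, f@B2}
  B2:   IN={b@B1, c@B2, e@B0, f@B2}   OUT={b@B1, c@B2, e@B0, f@B2}
  B3:   IN={b@B1, c@B2, e@B0, f@B2}   OUT={b@B1, c@B2, e@B3, f@B2}

Merge at B2: IN[B2] = OUT[B1] = {b@B1, c@B2, e@B0, f@B2}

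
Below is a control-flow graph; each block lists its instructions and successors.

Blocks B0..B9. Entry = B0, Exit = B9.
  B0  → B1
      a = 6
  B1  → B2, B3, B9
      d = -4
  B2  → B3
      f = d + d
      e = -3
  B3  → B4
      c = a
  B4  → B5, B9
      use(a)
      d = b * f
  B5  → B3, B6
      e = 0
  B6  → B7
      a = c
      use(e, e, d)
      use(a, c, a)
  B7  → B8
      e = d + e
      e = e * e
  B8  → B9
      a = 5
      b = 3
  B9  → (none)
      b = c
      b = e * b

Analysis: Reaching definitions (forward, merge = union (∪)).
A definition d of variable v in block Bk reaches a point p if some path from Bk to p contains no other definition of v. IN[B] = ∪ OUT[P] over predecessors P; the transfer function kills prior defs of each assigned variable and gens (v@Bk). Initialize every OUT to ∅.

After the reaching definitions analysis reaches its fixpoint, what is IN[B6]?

Answer: {a@B0, c@B3, d@B4, e@B5, f@B2}

Working:
Fixpoint table:
  B0:  IN={}  OUT={a@B0}
  B1:  IN={a@B0}  OUT={a@B0, d@B1}
  B2:  IN={a@B0, d@B1}  OUT={a@B0, d@B1, e@B2, f@B2}
  B3:  IN={a@B0, c@B3, d@B1, d@B4, e@B2, e@B5, f@B2}  OUT={a@B0, c@B3, d@B1, d@B4, e@B2, e@B5, f@B2}
  B4:  IN={a@B0, c@B3, d@B1, d@B4, e@B2, e@B5, f@B2}  OUT={a@B0, c@B3, d@B4, e@B2, e@B5, f@B2}
  B5:  IN={a@B0, c@B3, d@B4, e@B2, e@B5, f@B2}  OUT={a@B0, c@B3, d@B4, e@B5, f@B2}
  B6:  IN={a@B0, c@B3, d@B4, e@B5, f@B2}  OUT={a@B6, c@B3, d@B4, e@B5, f@B2}
  B7:  IN={a@B6, c@B3, d@B4, e@B5, f@B2}  OUT={a@B6, c@B3, d@B4, e@B7, f@B2}
  B8:  IN={a@B6, c@B3, d@B4, e@B7, f@B2}  OUT={a@B8, b@B8, c@B3, d@B4, e@B7, f@B2}
  B9:  IN={a@B0, a@B8, b@B8, c@B3, d@B1, d@B4, e@B2, e@B5, e@B7, f@B2}  OUT={a@B0, a@B8, b@B9, c@B3, d@B1, d@B4, e@B2, e@B5, e@B7, f@B2}

Merge at B6: IN[B6] = OUT[B5] = {a@B0, c@B3, d@B4, e@B5, f@B2}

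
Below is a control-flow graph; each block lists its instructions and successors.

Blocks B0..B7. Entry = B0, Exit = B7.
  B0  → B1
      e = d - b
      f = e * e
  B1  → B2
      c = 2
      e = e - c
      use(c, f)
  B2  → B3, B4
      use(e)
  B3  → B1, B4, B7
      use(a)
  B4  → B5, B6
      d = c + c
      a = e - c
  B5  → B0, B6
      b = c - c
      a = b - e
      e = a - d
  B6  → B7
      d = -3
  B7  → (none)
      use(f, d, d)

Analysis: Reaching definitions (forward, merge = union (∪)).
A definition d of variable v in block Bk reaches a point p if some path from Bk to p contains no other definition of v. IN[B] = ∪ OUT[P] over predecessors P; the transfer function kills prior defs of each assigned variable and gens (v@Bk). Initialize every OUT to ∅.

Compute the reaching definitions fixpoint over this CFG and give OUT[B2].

Per-block solution:
  B0:  IN={a@B5, b@B5, c@B1, d@B4, e@B5, f@B0}  OUT={a@B5, b@B5, c@B1, d@B4, e@B0, f@B0}
  B1:  IN={a@B5, b@B5, c@B1, d@B4, e@B0, e@B1, f@B0}  OUT={a@B5, b@B5, c@B1, d@B4, e@B1, f@B0}
  B2:  IN={a@B5, b@B5, c@B1, d@B4, e@B1, f@B0}  OUT={a@B5, b@B5, c@B1, d@B4, e@B1, f@B0}
  B3:  IN={a@B5, b@B5, c@B1, d@B4, e@B1, f@B0}  OUT={a@B5, b@B5, c@B1, d@B4, e@B1, f@B0}
  B4:  IN={a@B5, b@B5, c@B1, d@B4, e@B1, f@B0}  OUT={a@B4, b@B5, c@B1, d@B4, e@B1, f@B0}
  B5:  IN={a@B4, b@B5, c@B1, d@B4, e@B1, f@B0}  OUT={a@B5, b@B5, c@B1, d@B4, e@B5, f@B0}
  B6:  IN={a@B4, a@B5, b@B5, c@B1, d@B4, e@B1, e@B5, f@B0}  OUT={a@B4, a@B5, b@B5, c@B1, d@B6, e@B1, e@B5, f@B0}
  B7:  IN={a@B4, a@B5, b@B5, c@B1, d@B4, d@B6, e@B1, e@B5, f@B0}  OUT={a@B4, a@B5, b@B5, c@B1, d@B4, d@B6, e@B1, e@B5, f@B0}

Merge at B2: IN[B2] = OUT[B1] = {a@B5, b@B5, c@B1, d@B4, e@B1, f@B0}
Applying B2's transfer function to that IN value gives OUT[B2] (row B2 above).

Answer: {a@B5, b@B5, c@B1, d@B4, e@B1, f@B0}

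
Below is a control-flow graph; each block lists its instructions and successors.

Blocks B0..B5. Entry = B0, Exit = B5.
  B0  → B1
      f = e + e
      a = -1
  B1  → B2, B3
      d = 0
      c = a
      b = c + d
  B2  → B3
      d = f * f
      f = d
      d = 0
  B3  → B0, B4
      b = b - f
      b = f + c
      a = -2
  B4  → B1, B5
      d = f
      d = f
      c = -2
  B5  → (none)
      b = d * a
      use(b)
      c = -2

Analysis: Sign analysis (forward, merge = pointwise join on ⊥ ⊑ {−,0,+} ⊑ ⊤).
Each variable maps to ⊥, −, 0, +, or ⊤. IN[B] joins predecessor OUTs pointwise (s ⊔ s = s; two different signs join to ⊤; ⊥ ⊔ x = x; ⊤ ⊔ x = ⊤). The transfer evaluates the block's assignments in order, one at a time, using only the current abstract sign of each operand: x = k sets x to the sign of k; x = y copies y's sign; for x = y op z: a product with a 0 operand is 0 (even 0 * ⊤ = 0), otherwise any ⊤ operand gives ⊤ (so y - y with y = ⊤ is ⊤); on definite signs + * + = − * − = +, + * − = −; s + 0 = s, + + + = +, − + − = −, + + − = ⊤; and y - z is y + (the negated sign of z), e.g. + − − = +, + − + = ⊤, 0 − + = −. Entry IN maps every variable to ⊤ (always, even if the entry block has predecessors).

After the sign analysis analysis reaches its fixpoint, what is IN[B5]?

Converged values:
  B0:  IN=(all ⊤)  OUT={a:-; rest ⊤}
  B1:  IN={a:-; rest ⊤}  OUT={a:-, b:-, c:-, d:0; rest ⊤}
  B2:  IN={a:-, b:-, c:-, d:0; rest ⊤}  OUT={a:-, b:-, c:-, d:0; rest ⊤}
  B3:  IN={a:-, b:-, c:-, d:0; rest ⊤}  OUT={a:-, c:-, d:0; rest ⊤}
  B4:  IN={a:-, c:-, d:0; rest ⊤}  OUT={a:-, c:-; rest ⊤}
  B5:  IN={a:-, c:-; rest ⊤}  OUT={a:-, c:-; rest ⊤}

Merge at B5: IN[B5] = OUT[B4] = {a: -, b: ⊤, c: -, d: ⊤, e: ⊤, f: ⊤}

Answer: {a: -, b: ⊤, c: -, d: ⊤, e: ⊤, f: ⊤}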